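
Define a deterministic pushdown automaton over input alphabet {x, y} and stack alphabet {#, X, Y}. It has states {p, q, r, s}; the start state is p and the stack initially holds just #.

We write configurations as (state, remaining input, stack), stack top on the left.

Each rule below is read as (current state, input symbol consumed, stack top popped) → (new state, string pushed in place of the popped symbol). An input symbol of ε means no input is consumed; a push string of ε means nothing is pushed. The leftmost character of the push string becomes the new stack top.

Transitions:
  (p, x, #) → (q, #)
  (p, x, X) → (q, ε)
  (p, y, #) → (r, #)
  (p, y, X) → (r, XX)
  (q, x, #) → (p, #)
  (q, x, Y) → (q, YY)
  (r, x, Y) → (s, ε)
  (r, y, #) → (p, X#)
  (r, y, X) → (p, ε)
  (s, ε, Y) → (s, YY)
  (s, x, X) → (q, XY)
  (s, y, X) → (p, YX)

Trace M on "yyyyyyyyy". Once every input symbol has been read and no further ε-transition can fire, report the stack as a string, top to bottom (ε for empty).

(p, yyyyyyyyy, #)
  read y, top #: go to r, push # → (r, yyyyyyyy, #)
  read y, top #: go to p, push X# → (p, yyyyyyy, X#)
  read y, top X: go to r, push XX → (r, yyyyyy, XX#)
  read y, top X: go to p, push ε → (p, yyyyy, X#)
  read y, top X: go to r, push XX → (r, yyyy, XX#)
  read y, top X: go to p, push ε → (p, yyy, X#)
  read y, top X: go to r, push XX → (r, yy, XX#)
  read y, top X: go to p, push ε → (p, y, X#)
  read y, top X: go to r, push XX → (r, ε, XX#)
All input consumed in state r with stack XX#.

XX#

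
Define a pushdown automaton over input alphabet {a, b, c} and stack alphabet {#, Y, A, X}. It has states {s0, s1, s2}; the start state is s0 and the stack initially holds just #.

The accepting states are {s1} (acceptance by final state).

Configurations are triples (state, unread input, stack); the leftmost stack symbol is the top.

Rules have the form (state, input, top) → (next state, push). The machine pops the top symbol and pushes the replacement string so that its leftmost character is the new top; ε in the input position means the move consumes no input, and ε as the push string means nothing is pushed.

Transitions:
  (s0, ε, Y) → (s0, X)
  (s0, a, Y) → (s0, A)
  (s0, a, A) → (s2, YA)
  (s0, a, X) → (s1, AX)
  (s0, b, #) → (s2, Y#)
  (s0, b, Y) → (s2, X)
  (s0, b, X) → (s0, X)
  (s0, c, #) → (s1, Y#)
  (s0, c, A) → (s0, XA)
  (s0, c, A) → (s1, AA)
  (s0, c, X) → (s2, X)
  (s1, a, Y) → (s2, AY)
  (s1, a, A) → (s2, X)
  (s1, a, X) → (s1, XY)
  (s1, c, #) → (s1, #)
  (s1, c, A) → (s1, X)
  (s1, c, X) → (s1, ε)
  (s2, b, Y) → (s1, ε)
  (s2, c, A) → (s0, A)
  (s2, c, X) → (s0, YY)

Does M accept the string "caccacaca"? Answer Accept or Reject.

Accept

One accepting computation: (s0, caccacaca, #) ⊢ (s1, accacaca, Y#) ⊢ (s2, ccacaca, AY#) ⊢ (s0, cacaca, AY#) ⊢ (s1, acaca, AAY#) ⊢ (s2, caca, XAY#) ⊢ (s0, aca, YYAY#) ⊢ (s0, ca, AYAY#) ⊢ (s0, a, XAYAY#) ⊢ (s1, ε, AXAYAY#)
All input consumed and state s1 ∈ F.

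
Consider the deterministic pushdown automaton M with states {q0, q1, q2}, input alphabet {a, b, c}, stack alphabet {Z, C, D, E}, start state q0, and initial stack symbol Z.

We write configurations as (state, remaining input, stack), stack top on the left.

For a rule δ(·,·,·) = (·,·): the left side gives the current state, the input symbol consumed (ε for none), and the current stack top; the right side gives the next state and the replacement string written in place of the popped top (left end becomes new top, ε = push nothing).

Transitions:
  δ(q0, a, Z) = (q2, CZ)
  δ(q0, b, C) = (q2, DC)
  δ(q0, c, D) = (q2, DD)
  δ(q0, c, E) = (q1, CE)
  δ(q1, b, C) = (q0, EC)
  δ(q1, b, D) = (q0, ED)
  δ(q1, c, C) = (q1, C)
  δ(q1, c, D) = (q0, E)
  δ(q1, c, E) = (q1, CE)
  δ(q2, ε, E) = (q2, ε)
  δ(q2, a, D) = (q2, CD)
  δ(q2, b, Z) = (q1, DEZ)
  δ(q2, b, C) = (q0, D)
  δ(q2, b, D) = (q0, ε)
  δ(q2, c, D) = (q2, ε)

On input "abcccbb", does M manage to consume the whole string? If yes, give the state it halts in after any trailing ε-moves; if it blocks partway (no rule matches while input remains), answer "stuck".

q0

(q0, abcccbb, Z) ⊢ (q2, bcccbb, CZ) ⊢ (q0, cccbb, DZ) ⊢ (q2, ccbb, DDZ) ⊢ (q2, cbb, DZ) ⊢ (q2, bb, Z) ⊢ (q1, b, DEZ) ⊢ (q0, ε, EDEZ)
All input consumed; M is in state q0.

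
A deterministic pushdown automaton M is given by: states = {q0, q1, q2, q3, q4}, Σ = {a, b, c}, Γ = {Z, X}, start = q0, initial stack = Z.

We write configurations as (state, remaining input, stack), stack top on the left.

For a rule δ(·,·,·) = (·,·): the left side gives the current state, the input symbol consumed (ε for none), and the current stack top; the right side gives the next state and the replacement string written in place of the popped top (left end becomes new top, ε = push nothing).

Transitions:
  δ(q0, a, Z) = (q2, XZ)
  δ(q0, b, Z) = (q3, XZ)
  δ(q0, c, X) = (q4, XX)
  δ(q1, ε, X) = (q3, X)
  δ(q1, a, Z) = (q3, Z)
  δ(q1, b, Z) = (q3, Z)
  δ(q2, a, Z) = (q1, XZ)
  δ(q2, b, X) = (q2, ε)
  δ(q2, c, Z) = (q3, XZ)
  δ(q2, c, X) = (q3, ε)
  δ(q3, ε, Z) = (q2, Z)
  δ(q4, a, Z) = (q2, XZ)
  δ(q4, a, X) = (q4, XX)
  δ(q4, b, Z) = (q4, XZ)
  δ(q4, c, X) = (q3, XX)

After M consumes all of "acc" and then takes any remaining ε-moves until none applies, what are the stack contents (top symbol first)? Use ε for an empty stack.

XZ

(q0, acc, Z) ⊢ (q2, cc, XZ) ⊢ (q3, c, Z) ⊢ (q2, c, Z) ⊢ (q3, ε, XZ)
All input consumed in state q3 with stack XZ.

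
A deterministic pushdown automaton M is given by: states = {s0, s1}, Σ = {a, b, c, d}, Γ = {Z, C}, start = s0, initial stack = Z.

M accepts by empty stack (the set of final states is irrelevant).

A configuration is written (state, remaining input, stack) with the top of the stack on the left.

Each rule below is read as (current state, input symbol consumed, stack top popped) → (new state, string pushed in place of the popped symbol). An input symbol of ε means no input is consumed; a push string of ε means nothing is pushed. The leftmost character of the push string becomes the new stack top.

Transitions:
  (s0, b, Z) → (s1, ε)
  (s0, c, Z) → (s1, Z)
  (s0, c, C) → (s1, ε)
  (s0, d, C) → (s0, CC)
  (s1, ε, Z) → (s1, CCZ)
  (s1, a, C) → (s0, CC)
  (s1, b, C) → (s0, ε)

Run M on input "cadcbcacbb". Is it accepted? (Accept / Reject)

Accept

(s0, cadcbcacbb, Z)
  read c, top Z: go to s1, push Z → (s1, adcbcacbb, Z)
  ε-move, top Z: go to s1, push CCZ → (s1, adcbcacbb, CCZ)
  read a, top C: go to s0, push CC → (s0, dcbcacbb, CCCZ)
  read d, top C: go to s0, push CC → (s0, cbcacbb, CCCCZ)
  read c, top C: go to s1, push ε → (s1, bcacbb, CCCZ)
  read b, top C: go to s0, push ε → (s0, cacbb, CCZ)
  read c, top C: go to s1, push ε → (s1, acbb, CZ)
  read a, top C: go to s0, push CC → (s0, cbb, CCZ)
  read c, top C: go to s1, push ε → (s1, bb, CZ)
  read b, top C: go to s0, push ε → (s0, b, Z)
  read b, top Z: go to s1, push ε → (s1, ε, ε)
All input consumed and the stack is empty.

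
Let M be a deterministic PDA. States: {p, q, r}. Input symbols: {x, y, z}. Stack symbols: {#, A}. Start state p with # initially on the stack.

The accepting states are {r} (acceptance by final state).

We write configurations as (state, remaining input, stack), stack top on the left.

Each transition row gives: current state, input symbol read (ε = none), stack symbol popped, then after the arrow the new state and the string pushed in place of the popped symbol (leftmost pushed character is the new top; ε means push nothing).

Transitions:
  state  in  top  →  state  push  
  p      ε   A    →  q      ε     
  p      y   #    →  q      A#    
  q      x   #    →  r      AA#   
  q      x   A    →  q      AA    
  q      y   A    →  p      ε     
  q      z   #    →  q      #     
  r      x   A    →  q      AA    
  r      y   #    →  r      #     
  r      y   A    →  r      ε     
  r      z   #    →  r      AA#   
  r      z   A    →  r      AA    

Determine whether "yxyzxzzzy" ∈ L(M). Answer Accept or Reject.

Accept

(p, yxyzxzzzy, #)
  read y, top #: go to q, push A# → (q, xyzxzzzy, A#)
  read x, top A: go to q, push AA → (q, yzxzzzy, AA#)
  read y, top A: go to p, push ε → (p, zxzzzy, A#)
  ε-move, top A: go to q, push ε → (q, zxzzzy, #)
  read z, top #: go to q, push # → (q, xzzzy, #)
  read x, top #: go to r, push AA# → (r, zzzy, AA#)
  read z, top A: go to r, push AA → (r, zzy, AAA#)
  read z, top A: go to r, push AA → (r, zy, AAAA#)
  read z, top A: go to r, push AA → (r, y, AAAAA#)
  read y, top A: go to r, push ε → (r, ε, AAAA#)
All input consumed; state r ∈ F.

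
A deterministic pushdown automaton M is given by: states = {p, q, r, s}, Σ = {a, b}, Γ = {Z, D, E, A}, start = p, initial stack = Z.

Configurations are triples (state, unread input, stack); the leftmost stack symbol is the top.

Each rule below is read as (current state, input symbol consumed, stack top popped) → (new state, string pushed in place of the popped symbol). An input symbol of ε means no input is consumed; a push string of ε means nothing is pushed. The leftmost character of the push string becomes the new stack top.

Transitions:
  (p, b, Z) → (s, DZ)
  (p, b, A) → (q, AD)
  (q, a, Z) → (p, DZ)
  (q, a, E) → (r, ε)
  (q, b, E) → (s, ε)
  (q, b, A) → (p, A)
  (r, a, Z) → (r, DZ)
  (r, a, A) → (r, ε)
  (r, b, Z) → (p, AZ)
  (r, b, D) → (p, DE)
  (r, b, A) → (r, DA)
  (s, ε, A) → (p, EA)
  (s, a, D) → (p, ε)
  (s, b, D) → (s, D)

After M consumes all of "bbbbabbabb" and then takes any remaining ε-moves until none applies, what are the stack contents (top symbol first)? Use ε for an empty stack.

(p, bbbbabbabb, Z)
  read b, top Z: go to s, push DZ → (s, bbbabbabb, DZ)
  read b, top D: go to s, push D → (s, bbabbabb, DZ)
  read b, top D: go to s, push D → (s, babbabb, DZ)
  read b, top D: go to s, push D → (s, abbabb, DZ)
  read a, top D: go to p, push ε → (p, bbabb, Z)
  read b, top Z: go to s, push DZ → (s, babb, DZ)
  read b, top D: go to s, push D → (s, abb, DZ)
  read a, top D: go to p, push ε → (p, bb, Z)
  read b, top Z: go to s, push DZ → (s, b, DZ)
  read b, top D: go to s, push D → (s, ε, DZ)
All input consumed in state s with stack DZ.

DZ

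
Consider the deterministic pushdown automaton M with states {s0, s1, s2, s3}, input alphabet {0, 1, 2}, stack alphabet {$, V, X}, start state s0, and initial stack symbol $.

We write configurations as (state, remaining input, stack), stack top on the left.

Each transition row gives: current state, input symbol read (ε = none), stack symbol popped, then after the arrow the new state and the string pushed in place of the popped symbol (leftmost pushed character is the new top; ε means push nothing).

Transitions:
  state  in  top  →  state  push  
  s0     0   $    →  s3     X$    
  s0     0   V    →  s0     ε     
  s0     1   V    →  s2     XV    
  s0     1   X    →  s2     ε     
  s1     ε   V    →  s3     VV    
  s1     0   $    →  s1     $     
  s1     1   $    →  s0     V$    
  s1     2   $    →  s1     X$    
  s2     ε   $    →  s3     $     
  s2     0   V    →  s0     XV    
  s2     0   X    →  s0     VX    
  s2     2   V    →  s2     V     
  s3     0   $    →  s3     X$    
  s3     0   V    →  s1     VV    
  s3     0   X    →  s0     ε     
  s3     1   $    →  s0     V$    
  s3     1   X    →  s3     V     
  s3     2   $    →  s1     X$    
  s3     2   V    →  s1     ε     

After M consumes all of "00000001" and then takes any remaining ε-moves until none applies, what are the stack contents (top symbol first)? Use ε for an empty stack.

(s0, 00000001, $)
  read 0, top $: go to s3, push X$ → (s3, 0000001, X$)
  read 0, top X: go to s0, push ε → (s0, 000001, $)
  read 0, top $: go to s3, push X$ → (s3, 00001, X$)
  read 0, top X: go to s0, push ε → (s0, 0001, $)
  read 0, top $: go to s3, push X$ → (s3, 001, X$)
  read 0, top X: go to s0, push ε → (s0, 01, $)
  read 0, top $: go to s3, push X$ → (s3, 1, X$)
  read 1, top X: go to s3, push V → (s3, ε, V$)
All input consumed in state s3 with stack V$.

V$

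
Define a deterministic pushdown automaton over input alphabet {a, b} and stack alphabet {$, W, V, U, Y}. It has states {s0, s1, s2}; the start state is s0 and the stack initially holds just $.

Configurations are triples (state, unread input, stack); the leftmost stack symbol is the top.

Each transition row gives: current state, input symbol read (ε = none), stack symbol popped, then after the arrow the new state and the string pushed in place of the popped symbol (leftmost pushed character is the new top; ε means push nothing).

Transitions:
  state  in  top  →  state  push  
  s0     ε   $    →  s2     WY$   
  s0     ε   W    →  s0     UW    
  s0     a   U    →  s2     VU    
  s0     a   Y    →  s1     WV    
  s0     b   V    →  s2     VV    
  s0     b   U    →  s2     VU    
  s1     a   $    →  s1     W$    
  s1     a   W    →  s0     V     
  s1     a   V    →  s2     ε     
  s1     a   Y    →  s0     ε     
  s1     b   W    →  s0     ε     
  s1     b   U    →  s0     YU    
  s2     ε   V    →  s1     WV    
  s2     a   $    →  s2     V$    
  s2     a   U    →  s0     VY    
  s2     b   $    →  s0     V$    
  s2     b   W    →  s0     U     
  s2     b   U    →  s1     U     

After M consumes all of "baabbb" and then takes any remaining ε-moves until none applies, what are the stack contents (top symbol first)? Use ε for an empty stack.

(s0, baabbb, $)
  ε-move, top $: go to s2, push WY$ → (s2, baabbb, WY$)
  read b, top W: go to s0, push U → (s0, aabbb, UY$)
  read a, top U: go to s2, push VU → (s2, abbb, VUY$)
  ε-move, top V: go to s1, push WV → (s1, abbb, WVUY$)
  read a, top W: go to s0, push V → (s0, bbb, VVUY$)
  read b, top V: go to s2, push VV → (s2, bb, VVVUY$)
  ε-move, top V: go to s1, push WV → (s1, bb, WVVVUY$)
  read b, top W: go to s0, push ε → (s0, b, VVVUY$)
  read b, top V: go to s2, push VV → (s2, ε, VVVVUY$)
  ε-move, top V: go to s1, push WV → (s1, ε, WVVVVUY$)
All input consumed in state s1 with stack WVVVVUY$.

WVVVVUY$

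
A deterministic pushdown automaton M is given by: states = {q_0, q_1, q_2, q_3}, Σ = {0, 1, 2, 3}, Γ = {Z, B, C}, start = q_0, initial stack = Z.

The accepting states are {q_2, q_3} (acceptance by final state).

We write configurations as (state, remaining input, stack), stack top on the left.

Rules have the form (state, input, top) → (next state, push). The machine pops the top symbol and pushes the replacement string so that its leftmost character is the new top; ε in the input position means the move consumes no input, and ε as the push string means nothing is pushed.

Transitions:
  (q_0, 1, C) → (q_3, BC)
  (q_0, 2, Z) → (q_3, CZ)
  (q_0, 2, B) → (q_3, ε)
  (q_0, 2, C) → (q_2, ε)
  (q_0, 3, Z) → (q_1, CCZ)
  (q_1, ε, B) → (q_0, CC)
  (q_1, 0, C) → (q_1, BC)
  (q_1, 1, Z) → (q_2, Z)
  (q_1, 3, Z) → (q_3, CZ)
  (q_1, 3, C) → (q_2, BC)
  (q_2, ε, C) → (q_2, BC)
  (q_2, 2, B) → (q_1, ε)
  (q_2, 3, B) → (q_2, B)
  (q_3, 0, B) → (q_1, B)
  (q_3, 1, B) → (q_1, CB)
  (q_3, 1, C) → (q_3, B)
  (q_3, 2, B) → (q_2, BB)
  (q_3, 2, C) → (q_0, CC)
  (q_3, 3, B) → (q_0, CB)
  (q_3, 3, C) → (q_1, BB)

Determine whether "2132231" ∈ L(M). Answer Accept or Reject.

Accept

(q_0, 2132231, Z) ⊢ (q_3, 132231, CZ) ⊢ (q_3, 32231, BZ) ⊢ (q_0, 2231, CBZ) ⊢ (q_2, 231, BZ) ⊢ (q_1, 31, Z) ⊢ (q_3, 1, CZ) ⊢ (q_3, ε, BZ)
All input consumed; state q_3 ∈ F.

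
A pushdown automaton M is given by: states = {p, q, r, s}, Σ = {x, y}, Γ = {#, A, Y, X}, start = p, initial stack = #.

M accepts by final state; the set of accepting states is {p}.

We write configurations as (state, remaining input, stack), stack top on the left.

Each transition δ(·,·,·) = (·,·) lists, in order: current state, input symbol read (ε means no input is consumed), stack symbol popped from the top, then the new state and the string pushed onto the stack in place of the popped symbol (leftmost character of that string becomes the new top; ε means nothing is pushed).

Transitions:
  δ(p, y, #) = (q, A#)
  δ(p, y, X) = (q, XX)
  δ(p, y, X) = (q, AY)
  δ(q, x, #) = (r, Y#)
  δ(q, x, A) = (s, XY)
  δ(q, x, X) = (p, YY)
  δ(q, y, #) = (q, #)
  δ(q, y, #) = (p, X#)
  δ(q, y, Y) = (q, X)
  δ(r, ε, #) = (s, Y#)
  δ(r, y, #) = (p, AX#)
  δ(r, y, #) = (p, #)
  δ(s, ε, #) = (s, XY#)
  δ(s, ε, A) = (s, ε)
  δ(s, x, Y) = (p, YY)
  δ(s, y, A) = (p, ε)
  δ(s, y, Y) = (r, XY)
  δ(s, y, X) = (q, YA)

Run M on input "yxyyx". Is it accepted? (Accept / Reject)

Accept

One accepting computation: (p, yxyyx, #) ⊢ (q, xyyx, A#) ⊢ (s, yyx, XY#) ⊢ (q, yx, YAY#) ⊢ (q, x, XAY#) ⊢ (p, ε, YYAY#)
All input consumed and state p ∈ F.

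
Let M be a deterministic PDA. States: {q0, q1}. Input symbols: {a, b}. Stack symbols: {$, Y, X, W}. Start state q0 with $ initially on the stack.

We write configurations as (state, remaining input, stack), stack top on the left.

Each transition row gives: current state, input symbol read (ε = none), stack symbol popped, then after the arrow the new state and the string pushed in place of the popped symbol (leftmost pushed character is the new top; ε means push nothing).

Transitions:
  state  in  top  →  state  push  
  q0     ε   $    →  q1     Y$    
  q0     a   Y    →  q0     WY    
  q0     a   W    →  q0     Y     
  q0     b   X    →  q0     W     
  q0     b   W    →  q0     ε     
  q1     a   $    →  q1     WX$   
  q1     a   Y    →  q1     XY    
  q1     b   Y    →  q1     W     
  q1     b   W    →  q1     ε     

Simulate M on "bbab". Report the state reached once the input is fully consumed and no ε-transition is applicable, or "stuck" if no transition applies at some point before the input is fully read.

q1

(q0, bbab, $)
  ε-move, top $: go to q1, push Y$ → (q1, bbab, Y$)
  read b, top Y: go to q1, push W → (q1, bab, W$)
  read b, top W: go to q1, push ε → (q1, ab, $)
  read a, top $: go to q1, push WX$ → (q1, b, WX$)
  read b, top W: go to q1, push ε → (q1, ε, X$)
All input consumed; M is in state q1.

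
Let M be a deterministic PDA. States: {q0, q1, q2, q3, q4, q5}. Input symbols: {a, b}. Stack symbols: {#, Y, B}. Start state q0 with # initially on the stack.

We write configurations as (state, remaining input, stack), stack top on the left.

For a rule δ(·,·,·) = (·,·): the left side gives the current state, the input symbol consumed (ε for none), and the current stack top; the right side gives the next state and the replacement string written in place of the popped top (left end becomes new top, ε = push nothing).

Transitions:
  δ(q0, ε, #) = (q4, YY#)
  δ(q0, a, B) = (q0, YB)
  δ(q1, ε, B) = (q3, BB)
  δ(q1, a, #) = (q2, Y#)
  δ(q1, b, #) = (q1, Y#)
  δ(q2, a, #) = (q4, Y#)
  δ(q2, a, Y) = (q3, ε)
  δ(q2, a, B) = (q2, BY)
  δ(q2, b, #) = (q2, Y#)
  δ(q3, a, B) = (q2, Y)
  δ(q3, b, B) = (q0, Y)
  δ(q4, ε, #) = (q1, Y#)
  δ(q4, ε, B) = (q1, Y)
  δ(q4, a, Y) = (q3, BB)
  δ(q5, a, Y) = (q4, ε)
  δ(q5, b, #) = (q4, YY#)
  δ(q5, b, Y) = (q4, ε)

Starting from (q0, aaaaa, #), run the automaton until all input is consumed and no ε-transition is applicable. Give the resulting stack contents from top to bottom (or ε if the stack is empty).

Y#

(q0, aaaaa, #)
  ε-move, top #: go to q4, push YY# → (q4, aaaaa, YY#)
  read a, top Y: go to q3, push BB → (q3, aaaa, BBY#)
  read a, top B: go to q2, push Y → (q2, aaa, YBY#)
  read a, top Y: go to q3, push ε → (q3, aa, BY#)
  read a, top B: go to q2, push Y → (q2, a, YY#)
  read a, top Y: go to q3, push ε → (q3, ε, Y#)
All input consumed in state q3 with stack Y#.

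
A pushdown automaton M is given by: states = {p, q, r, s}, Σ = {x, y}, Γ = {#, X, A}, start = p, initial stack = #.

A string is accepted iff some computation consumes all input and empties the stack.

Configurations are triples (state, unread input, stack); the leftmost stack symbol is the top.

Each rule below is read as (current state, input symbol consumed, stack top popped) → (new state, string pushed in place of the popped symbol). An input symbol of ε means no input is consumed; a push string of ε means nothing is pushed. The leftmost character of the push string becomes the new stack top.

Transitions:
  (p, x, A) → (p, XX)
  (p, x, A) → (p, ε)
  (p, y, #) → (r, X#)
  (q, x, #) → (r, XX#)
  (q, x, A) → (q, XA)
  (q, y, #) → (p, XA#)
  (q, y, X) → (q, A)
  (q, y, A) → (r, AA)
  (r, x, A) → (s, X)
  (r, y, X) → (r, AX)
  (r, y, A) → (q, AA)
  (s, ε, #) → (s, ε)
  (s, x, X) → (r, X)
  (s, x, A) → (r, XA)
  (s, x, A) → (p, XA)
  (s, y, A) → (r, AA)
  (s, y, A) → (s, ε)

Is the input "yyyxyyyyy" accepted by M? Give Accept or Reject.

Reject

No computation consumes all input and empties the stack.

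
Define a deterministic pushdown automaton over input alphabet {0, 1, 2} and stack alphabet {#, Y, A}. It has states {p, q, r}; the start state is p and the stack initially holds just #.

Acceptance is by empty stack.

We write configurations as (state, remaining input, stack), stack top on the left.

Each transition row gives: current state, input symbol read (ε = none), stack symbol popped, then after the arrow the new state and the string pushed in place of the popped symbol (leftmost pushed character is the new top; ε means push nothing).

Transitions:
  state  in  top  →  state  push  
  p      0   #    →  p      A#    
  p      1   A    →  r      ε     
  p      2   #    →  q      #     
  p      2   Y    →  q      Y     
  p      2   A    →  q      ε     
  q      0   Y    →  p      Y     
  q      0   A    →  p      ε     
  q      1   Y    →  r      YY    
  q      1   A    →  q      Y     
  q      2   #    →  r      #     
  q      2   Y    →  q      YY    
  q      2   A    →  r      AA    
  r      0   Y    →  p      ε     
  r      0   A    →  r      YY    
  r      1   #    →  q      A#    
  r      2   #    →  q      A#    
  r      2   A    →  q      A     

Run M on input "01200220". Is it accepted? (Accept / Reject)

(p, 01200220, #)
  read 0, top #: go to p, push A# → (p, 1200220, A#)
  read 1, top A: go to r, push ε → (r, 200220, #)
  read 2, top #: go to q, push A# → (q, 00220, A#)
  read 0, top A: go to p, push ε → (p, 0220, #)
  read 0, top #: go to p, push A# → (p, 220, A#)
  read 2, top A: go to q, push ε → (q, 20, #)
  read 2, top #: go to r, push # → (r, 0, #)
No transition applies at (r, 0, #); input not fully consumed.

Reject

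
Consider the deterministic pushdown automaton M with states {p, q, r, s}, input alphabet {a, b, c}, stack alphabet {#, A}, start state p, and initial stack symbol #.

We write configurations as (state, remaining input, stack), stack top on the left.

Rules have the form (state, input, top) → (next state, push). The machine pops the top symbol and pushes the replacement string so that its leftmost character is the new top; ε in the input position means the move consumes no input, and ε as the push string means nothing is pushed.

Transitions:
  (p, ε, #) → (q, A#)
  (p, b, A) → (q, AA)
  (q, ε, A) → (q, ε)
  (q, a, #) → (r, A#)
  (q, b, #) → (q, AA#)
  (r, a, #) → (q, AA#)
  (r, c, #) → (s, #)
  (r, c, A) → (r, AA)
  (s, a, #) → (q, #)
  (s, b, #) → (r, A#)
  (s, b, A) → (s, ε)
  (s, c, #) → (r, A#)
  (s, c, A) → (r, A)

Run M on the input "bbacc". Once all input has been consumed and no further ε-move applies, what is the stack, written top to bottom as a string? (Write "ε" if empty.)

AAA#

(p, bbacc, #) ⊢ (q, bbacc, A#) ⊢ (q, bbacc, #) ⊢ (q, bacc, AA#) ⊢ (q, bacc, A#) ⊢ (q, bacc, #) ⊢ (q, acc, AA#) ⊢ (q, acc, A#) ⊢ (q, acc, #) ⊢ (r, cc, A#) ⊢ (r, c, AA#) ⊢ (r, ε, AAA#)
All input consumed in state r with stack AAA#.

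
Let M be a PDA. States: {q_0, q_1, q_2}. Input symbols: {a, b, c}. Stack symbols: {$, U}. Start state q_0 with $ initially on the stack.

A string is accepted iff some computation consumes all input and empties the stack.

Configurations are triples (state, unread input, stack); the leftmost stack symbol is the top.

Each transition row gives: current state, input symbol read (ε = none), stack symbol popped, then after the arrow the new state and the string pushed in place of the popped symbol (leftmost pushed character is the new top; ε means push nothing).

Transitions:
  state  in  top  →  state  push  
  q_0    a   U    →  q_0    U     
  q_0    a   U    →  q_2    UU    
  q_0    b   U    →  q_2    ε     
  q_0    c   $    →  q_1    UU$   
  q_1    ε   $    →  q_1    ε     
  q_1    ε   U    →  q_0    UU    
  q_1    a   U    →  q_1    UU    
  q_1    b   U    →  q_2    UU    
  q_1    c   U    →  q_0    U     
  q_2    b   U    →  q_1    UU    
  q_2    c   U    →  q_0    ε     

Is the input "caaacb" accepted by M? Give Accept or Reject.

Reject

No computation consumes all input and empties the stack.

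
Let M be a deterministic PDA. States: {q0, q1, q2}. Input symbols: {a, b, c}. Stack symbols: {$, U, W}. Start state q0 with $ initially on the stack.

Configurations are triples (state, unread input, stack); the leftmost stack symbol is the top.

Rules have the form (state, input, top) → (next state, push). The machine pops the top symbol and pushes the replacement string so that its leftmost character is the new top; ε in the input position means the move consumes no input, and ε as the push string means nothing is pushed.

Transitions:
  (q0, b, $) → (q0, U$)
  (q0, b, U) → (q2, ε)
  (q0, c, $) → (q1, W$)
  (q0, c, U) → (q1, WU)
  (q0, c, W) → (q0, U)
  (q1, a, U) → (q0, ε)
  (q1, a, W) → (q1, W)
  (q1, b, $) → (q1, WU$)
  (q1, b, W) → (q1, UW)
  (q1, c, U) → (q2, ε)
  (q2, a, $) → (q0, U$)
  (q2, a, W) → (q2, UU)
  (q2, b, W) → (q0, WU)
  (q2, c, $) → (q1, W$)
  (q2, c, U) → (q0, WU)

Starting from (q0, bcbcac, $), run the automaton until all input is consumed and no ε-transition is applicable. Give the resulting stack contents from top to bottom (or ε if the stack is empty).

WUUU$

(q0, bcbcac, $)
  read b, top $: go to q0, push U$ → (q0, cbcac, U$)
  read c, top U: go to q1, push WU → (q1, bcac, WU$)
  read b, top W: go to q1, push UW → (q1, cac, UWU$)
  read c, top U: go to q2, push ε → (q2, ac, WU$)
  read a, top W: go to q2, push UU → (q2, c, UUU$)
  read c, top U: go to q0, push WU → (q0, ε, WUUU$)
All input consumed in state q0 with stack WUUU$.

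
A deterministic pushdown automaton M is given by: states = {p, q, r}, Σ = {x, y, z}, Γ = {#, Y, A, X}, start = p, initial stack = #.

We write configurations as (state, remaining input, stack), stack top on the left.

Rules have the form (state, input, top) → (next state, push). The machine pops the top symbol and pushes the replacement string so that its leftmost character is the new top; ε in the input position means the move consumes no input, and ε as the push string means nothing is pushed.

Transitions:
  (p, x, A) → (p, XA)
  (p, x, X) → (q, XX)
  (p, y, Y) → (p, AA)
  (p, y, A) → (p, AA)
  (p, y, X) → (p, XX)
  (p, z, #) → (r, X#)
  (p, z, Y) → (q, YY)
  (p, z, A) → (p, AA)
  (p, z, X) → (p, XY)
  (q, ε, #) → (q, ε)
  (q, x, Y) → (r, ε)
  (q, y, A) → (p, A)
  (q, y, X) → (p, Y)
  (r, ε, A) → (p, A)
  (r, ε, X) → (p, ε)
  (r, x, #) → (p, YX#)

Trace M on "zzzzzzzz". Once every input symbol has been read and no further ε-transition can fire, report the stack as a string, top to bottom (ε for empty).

#

(p, zzzzzzzz, #)
  read z, top #: go to r, push X# → (r, zzzzzzz, X#)
  ε-move, top X: go to p, push ε → (p, zzzzzzz, #)
  read z, top #: go to r, push X# → (r, zzzzzz, X#)
  ε-move, top X: go to p, push ε → (p, zzzzzz, #)
  read z, top #: go to r, push X# → (r, zzzzz, X#)
  ε-move, top X: go to p, push ε → (p, zzzzz, #)
  read z, top #: go to r, push X# → (r, zzzz, X#)
  ε-move, top X: go to p, push ε → (p, zzzz, #)
  read z, top #: go to r, push X# → (r, zzz, X#)
  ε-move, top X: go to p, push ε → (p, zzz, #)
  read z, top #: go to r, push X# → (r, zz, X#)
  ε-move, top X: go to p, push ε → (p, zz, #)
  read z, top #: go to r, push X# → (r, z, X#)
  ε-move, top X: go to p, push ε → (p, z, #)
  read z, top #: go to r, push X# → (r, ε, X#)
  ε-move, top X: go to p, push ε → (p, ε, #)
All input consumed in state p with stack #.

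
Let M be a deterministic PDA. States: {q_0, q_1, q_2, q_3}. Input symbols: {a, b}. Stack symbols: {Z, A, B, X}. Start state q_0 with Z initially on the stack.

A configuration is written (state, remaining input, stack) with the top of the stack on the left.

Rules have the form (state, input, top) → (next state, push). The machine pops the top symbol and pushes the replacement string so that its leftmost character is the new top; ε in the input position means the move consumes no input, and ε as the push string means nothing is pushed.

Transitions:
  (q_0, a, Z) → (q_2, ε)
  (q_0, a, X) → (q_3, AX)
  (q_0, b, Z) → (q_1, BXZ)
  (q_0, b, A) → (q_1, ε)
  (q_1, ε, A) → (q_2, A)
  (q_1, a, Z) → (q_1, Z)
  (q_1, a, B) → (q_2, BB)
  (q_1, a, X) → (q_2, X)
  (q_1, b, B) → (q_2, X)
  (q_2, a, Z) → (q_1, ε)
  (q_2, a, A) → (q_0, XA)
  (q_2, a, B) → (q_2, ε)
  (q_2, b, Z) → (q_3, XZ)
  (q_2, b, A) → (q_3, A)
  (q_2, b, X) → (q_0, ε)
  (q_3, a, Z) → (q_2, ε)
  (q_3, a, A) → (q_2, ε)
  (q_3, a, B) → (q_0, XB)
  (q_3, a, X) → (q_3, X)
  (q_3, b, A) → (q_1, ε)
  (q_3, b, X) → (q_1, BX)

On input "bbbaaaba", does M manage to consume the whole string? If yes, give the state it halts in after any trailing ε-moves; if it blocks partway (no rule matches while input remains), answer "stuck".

stuck

(q_0, bbbaaaba, Z) ⊢ (q_1, bbaaaba, BXZ) ⊢ (q_2, baaaba, XXZ) ⊢ (q_0, aaaba, XZ) ⊢ (q_3, aaba, AXZ) ⊢ (q_2, aba, XZ)
No transition for (q_2, a, top X); M blocks with input aba remaining.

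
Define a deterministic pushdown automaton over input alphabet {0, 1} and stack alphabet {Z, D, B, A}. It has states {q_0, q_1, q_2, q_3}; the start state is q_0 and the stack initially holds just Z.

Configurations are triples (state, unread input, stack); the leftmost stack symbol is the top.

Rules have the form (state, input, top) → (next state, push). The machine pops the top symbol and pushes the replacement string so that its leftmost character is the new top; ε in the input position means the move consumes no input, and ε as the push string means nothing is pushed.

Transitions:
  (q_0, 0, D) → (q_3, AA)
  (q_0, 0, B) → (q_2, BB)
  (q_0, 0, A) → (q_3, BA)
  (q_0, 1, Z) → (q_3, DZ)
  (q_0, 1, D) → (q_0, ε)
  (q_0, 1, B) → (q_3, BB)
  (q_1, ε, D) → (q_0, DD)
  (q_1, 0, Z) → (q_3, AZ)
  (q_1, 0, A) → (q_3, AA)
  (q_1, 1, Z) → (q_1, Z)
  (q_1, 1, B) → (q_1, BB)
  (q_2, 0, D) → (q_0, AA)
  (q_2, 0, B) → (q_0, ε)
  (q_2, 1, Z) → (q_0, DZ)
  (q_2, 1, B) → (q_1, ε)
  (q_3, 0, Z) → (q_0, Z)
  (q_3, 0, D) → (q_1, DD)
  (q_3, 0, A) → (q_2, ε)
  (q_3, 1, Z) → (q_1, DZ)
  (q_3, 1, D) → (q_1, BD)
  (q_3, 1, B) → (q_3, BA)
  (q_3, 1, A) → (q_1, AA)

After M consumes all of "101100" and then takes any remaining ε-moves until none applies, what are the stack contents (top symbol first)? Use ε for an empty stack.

(q_0, 101100, Z)
  read 1, top Z: go to q_3, push DZ → (q_3, 01100, DZ)
  read 0, top D: go to q_1, push DD → (q_1, 1100, DDZ)
  ε-move, top D: go to q_0, push DD → (q_0, 1100, DDDZ)
  read 1, top D: go to q_0, push ε → (q_0, 100, DDZ)
  read 1, top D: go to q_0, push ε → (q_0, 00, DZ)
  read 0, top D: go to q_3, push AA → (q_3, 0, AAZ)
  read 0, top A: go to q_2, push ε → (q_2, ε, AZ)
All input consumed in state q_2 with stack AZ.

AZ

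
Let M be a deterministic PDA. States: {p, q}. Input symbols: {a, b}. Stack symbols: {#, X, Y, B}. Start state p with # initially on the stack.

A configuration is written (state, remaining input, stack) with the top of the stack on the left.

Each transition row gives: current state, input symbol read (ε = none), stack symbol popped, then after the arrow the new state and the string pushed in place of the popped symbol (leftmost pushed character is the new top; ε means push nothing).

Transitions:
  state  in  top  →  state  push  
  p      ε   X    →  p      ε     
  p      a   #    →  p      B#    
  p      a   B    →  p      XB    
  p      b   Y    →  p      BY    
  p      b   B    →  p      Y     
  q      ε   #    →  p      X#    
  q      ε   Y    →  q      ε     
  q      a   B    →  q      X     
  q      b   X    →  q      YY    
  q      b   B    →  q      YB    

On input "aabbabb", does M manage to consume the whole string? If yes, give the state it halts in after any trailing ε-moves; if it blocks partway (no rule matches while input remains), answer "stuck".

(p, aabbabb, #)
  read a, top #: go to p, push B# → (p, abbabb, B#)
  read a, top B: go to p, push XB → (p, bbabb, XB#)
  ε-move, top X: go to p, push ε → (p, bbabb, B#)
  read b, top B: go to p, push Y → (p, babb, Y#)
  read b, top Y: go to p, push BY → (p, abb, BY#)
  read a, top B: go to p, push XB → (p, bb, XBY#)
  ε-move, top X: go to p, push ε → (p, bb, BY#)
  read b, top B: go to p, push Y → (p, b, YY#)
  read b, top Y: go to p, push BY → (p, ε, BYY#)
All input consumed; M is in state p.

p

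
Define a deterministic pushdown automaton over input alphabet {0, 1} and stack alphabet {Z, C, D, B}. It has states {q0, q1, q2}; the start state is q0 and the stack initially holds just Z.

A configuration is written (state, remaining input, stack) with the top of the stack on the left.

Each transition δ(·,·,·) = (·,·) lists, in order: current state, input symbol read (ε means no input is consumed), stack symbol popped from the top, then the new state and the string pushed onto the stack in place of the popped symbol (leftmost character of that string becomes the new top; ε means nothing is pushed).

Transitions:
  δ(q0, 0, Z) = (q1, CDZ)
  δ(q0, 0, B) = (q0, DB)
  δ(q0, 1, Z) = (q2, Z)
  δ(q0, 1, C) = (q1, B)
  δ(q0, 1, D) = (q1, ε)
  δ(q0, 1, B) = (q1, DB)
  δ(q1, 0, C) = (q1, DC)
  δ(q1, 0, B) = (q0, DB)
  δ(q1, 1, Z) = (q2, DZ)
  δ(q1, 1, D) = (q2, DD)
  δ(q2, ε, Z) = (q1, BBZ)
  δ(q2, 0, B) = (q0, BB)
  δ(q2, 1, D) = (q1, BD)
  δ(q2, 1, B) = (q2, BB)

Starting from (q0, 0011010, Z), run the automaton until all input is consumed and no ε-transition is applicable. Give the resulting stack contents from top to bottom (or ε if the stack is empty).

(q0, 0011010, Z) ⊢ (q1, 011010, CDZ) ⊢ (q1, 11010, DCDZ) ⊢ (q2, 1010, DDCDZ) ⊢ (q1, 010, BDDCDZ) ⊢ (q0, 10, DBDDCDZ) ⊢ (q1, 0, BDDCDZ) ⊢ (q0, ε, DBDDCDZ)
All input consumed in state q0 with stack DBDDCDZ.

DBDDCDZ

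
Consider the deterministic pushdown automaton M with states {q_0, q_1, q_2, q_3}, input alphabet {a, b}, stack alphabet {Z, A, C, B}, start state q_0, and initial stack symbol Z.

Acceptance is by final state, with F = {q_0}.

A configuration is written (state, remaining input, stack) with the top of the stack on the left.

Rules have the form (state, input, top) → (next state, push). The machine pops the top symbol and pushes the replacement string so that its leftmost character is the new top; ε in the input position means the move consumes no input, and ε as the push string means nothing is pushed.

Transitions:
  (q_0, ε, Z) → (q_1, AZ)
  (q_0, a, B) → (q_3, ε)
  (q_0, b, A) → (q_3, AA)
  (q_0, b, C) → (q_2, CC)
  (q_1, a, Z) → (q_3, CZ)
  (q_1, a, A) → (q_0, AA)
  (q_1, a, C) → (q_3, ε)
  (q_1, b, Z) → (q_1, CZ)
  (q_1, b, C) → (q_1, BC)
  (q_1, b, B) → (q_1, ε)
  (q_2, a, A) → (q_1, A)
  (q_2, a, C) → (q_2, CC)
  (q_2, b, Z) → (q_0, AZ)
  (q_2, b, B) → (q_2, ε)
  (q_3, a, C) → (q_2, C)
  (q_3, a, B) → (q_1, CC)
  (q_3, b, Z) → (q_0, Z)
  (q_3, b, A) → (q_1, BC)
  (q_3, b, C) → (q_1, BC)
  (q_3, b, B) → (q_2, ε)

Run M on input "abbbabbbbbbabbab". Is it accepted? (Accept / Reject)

(q_0, abbbabbbbbbabbab, Z)
  ε-move, top Z: go to q_1, push AZ → (q_1, abbbabbbbbbabbab, AZ)
  read a, top A: go to q_0, push AA → (q_0, bbbabbbbbbabbab, AAZ)
  read b, top A: go to q_3, push AA → (q_3, bbabbbbbbabbab, AAAZ)
  read b, top A: go to q_1, push BC → (q_1, babbbbbbabbab, BCAAZ)
  read b, top B: go to q_1, push ε → (q_1, abbbbbbabbab, CAAZ)
  read a, top C: go to q_3, push ε → (q_3, bbbbbbabbab, AAZ)
  read b, top A: go to q_1, push BC → (q_1, bbbbbabbab, BCAZ)
  read b, top B: go to q_1, push ε → (q_1, bbbbabbab, CAZ)
  read b, top C: go to q_1, push BC → (q_1, bbbabbab, BCAZ)
  read b, top B: go to q_1, push ε → (q_1, bbabbab, CAZ)
  read b, top C: go to q_1, push BC → (q_1, babbab, BCAZ)
  read b, top B: go to q_1, push ε → (q_1, abbab, CAZ)
  read a, top C: go to q_3, push ε → (q_3, bbab, AZ)
  read b, top A: go to q_1, push BC → (q_1, bab, BCZ)
  read b, top B: go to q_1, push ε → (q_1, ab, CZ)
  read a, top C: go to q_3, push ε → (q_3, b, Z)
  read b, top Z: go to q_0, push Z → (q_0, ε, Z)
All input consumed; state q_0 ∈ F.

Accept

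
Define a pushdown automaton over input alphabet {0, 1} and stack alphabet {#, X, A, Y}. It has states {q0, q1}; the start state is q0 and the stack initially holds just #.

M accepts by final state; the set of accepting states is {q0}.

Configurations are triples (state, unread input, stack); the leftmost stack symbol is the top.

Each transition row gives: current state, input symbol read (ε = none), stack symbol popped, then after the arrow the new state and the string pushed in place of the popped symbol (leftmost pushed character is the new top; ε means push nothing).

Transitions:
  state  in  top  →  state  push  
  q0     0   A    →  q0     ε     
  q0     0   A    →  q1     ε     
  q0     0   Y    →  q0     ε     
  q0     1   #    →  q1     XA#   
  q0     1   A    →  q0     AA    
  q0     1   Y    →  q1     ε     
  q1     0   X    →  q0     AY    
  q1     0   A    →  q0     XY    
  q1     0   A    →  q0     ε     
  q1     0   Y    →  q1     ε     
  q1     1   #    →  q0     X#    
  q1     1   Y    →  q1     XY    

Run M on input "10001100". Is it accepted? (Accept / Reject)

Accept

One accepting computation: (q0, 10001100, #) ⊢ (q1, 0001100, XA#) ⊢ (q0, 001100, AYA#) ⊢ (q0, 01100, YA#) ⊢ (q0, 1100, A#) ⊢ (q0, 100, AA#) ⊢ (q0, 00, AAA#) ⊢ (q0, 0, AA#) ⊢ (q0, ε, A#)
All input consumed and state q0 ∈ F.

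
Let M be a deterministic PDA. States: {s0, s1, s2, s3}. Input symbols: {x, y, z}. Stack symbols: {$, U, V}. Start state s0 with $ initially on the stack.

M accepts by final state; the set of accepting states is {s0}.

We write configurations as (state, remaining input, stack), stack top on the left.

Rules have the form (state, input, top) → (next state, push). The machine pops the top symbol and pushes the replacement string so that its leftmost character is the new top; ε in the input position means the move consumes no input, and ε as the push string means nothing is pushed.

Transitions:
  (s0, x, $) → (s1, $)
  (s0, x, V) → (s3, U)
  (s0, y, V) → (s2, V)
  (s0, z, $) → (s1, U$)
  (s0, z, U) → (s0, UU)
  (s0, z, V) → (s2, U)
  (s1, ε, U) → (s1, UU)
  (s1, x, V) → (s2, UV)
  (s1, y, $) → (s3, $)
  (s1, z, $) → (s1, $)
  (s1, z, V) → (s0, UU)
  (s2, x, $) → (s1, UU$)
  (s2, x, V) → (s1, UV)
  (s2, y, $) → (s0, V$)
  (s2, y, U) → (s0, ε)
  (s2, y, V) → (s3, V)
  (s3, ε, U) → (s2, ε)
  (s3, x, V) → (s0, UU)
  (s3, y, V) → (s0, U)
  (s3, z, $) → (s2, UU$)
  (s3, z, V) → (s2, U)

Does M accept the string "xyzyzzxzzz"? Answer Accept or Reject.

Reject

(s0, xyzyzzxzzz, $) ⊢ (s1, yzyzzxzzz, $) ⊢ (s3, zyzzxzzz, $) ⊢ (s2, yzzxzzz, UU$) ⊢ (s0, zzxzzz, U$) ⊢ (s0, zxzzz, UU$) ⊢ (s0, xzzz, UUU$)
No transition applies at (s0, xzzz, UUU$); input not fully consumed.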